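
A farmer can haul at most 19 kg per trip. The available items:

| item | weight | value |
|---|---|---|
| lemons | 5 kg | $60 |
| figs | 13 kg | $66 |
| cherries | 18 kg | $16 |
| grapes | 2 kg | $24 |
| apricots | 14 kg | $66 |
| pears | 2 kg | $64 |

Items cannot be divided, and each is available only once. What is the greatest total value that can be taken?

$154

Check high-value combinations within 19 kg:
- figs+grapes+pears: weight 13+2+2=17, value 66+24+64=154
- grapes+apricots+pears: weight 2+14+2=18, value 24+66+64=154
- lemons+grapes+pears: weight 5+2+2=9, value 60+24+64=148
- figs+pears: weight 13+2=15, value 66+64=130
- apricots+pears: weight 14+2=16, value 66+64=130
Best: $154.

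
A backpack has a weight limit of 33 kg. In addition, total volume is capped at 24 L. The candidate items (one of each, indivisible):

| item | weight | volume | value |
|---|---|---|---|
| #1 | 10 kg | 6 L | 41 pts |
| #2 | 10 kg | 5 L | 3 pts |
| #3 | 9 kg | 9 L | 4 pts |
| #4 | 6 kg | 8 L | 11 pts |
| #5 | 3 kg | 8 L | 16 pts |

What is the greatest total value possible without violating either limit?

Feasible sets respecting both limits:
- #1+#4+#5: weight 19, volume 22, value 68
- #1+#3+#5: weight 22, volume 23, value 61
- #1+#2+#5: weight 23, volume 19, value 60
Best: 68 pts.

68 pts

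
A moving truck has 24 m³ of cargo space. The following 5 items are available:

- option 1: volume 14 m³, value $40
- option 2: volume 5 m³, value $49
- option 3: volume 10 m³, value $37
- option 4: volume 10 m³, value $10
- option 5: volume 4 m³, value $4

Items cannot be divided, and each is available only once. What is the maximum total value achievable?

Check high-value combinations within 24 m³:
- option 1+option 2+option 5: volume 14+5+4=23, value 40+49+4=93
- option 2+option 3+option 5: volume 5+10+4=19, value 49+37+4=90
- option 1+option 2: volume 14+5=19, value 40+49=89
Best: $93.

$93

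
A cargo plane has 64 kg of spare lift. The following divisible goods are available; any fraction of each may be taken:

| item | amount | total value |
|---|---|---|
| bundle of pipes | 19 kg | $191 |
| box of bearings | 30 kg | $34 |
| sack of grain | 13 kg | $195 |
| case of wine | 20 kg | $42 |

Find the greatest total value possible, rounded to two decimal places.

Take in order of value per unit:
- sack of grain (195/13 per unit): all 13 → value 195, running total 195.00
- bundle of pipes (191/19 per unit): all 19 → value 191, running total 386.00
- case of wine (42/20 per unit): all 20 → value 42, running total 428.00
- box of bearings (34/30 per unit): 12 of 30 → value 12×34/30 = 13.6000, running total 441.60
Total 441.60.

441.60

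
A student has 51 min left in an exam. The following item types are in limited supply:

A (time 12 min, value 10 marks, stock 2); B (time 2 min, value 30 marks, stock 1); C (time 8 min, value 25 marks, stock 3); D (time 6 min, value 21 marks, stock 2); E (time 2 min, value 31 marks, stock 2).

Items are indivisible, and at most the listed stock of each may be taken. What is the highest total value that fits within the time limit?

Top feasible selections:
- 1×B + 3×C + 2×D + 2×E: time 42, value 209
- 1×A + 1×B + 3×C + 1×D + 2×E: time 48, value 198
- 1×A + 1×B + 2×C + 2×D + 2×E: time 46, value 194
Best: 209 marks.

209 marks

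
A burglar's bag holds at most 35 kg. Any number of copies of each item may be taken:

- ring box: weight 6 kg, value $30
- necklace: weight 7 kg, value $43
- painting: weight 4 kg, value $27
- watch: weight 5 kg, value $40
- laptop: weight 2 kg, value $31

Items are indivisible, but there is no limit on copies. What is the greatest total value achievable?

Best value-per-unit is laptop at 31/2, and filling with it alone uses weight 17×2=34. No mix of the others beats 17×31 = 527.

$527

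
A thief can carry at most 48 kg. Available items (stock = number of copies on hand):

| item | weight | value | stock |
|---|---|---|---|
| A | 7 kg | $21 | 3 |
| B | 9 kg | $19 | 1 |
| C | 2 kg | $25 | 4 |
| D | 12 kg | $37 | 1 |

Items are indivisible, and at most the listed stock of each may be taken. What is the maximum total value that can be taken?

Top feasible selections:
- 3×A + 4×C + 1×D: weight 41, value 200
- 2×A + 1×B + 4×C + 1×D: weight 43, value 198
Best: $200.

$200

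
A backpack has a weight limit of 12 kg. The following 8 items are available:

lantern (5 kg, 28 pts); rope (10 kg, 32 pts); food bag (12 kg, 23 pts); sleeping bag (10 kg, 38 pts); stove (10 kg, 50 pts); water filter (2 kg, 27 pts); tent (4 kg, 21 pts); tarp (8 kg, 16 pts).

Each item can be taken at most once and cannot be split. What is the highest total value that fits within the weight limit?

Check high-value combinations within 12 kg:
- stove+water filter: weight 10+2=12, value 50+27=77
- lantern+water filter+tent: weight 5+2+4=11, value 28+27+21=76
- sleeping bag+water filter: weight 10+2=12, value 38+27=65
- rope+water filter: weight 10+2=12, value 32+27=59
- lantern+water filter: weight 5+2=7, value 28+27=55
Best: 77 pts.

77 pts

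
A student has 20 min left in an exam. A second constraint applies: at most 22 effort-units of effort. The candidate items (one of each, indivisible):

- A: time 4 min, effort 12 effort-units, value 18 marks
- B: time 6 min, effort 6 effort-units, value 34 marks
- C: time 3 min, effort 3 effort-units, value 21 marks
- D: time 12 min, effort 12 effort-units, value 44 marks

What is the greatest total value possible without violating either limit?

78 marks

Feasible sets respecting both limits:
- B+D: time 18, effort 18, value 78
- A+B+C: time 13, effort 21, value 73
- C+D: time 15, effort 15, value 65
- B+C: time 9, effort 9, value 55
Best: 78 marks.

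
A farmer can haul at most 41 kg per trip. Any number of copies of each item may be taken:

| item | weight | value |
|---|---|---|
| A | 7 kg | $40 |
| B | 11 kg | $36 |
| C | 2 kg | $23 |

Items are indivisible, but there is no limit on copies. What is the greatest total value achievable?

Best value-per-unit is C at 23/2, and filling with it alone uses weight 20×2=40. No mix of the others beats 20×23 = 460.

$460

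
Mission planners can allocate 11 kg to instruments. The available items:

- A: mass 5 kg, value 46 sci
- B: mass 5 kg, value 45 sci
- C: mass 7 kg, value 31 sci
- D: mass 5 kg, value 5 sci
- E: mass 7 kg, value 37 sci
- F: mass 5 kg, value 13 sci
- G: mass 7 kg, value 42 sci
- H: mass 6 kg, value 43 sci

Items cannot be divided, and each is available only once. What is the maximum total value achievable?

91 sci

Check high-value combinations within 11 kg:
- A+B: mass 5+5=10, value 46+45=91
- A+H: mass 5+6=11, value 46+43=89
- B+H: mass 5+6=11, value 45+43=88
- A+F: mass 5+5=10, value 46+13=59
- B+F: mass 5+5=10, value 45+13=58
Best: 91 sci.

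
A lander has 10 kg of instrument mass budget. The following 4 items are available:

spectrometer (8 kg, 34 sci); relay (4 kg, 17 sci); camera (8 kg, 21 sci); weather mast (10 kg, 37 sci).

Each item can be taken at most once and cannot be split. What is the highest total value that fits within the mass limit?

Check high-value combinations within 10 kg:
- weather mast: mass 10, value 37
- spectrometer: mass 8, value 34
- camera: mass 8, value 21
Best: 37 sci.

37 sci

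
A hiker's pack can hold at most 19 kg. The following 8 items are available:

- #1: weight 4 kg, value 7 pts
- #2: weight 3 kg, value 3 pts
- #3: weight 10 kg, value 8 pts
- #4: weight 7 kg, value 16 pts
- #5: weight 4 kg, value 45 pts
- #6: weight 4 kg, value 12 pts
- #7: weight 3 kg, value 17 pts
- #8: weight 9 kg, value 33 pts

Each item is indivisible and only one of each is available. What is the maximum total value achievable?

98 pts

This is a 0/1 knapsack; check combinations near the capacity.
- #2+#5+#7+#8: weight 3+4+3+9=19, value 3+45+17+33=98
- #5+#7+#8: weight 4+3+9=16, value 45+17+33=95
- #5+#6+#8: weight 4+4+9=17, value 45+12+33=90
- #4+#5+#6+#7: weight 7+4+4+3=18, value 16+45+12+17=90
Best: 98 pts.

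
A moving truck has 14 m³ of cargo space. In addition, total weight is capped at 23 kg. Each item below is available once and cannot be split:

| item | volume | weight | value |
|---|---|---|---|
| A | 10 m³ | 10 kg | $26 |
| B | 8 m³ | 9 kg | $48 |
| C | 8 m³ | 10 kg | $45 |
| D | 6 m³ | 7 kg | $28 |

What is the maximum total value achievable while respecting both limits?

$76

Feasible sets respecting both limits:
- B+D: volume 14, weight 16, value 76
- C+D: volume 14, weight 17, value 73
- B: volume 8, weight 9, value 48
- C: volume 8, weight 10, value 45
Best: $76.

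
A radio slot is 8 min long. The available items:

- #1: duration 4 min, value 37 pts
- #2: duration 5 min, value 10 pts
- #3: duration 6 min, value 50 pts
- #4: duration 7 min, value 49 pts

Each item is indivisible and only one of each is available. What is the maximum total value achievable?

50 pts

Check high-value combinations within 8 min:
- #3: duration 6, value 50
- #4: duration 7, value 49
- #1: duration 4, value 37
- #2: duration 5, value 10
Best: 50 pts.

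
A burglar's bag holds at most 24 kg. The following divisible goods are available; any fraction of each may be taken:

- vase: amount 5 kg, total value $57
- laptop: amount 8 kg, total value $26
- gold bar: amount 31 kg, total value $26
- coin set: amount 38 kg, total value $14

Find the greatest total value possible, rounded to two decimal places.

92.23

Take in order of value per unit:
- vase (57/5 per unit): all 5 → value 57, running total 57.00
- laptop (26/8 per unit): all 8 → value 26, running total 83.00
- gold bar (26/31 per unit): 11 of 31 → value 11×26/31 = 9.2258, running total 92.23
Total 92.23.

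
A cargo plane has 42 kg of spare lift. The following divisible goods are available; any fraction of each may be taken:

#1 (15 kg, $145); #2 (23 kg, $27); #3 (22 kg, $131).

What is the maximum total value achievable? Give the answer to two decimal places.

Take in order of value per unit:
- #1 (145/15 per unit): all 15 → value 145, running total 145.00
- #3 (131/22 per unit): all 22 → value 131, running total 276.00
- #2 (27/23 per unit): 5 of 23 → value 5×27/23 = 5.8696, running total 281.87
Total 281.87.

281.87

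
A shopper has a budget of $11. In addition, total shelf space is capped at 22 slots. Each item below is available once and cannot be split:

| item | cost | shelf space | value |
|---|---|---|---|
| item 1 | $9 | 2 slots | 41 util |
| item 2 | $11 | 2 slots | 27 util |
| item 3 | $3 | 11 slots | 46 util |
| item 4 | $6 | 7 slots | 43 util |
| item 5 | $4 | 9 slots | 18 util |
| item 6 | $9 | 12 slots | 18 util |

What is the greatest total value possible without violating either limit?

Feasible sets respecting both limits:
- item 3+item 4: cost 9, shelf space 18, value 89
- item 3+item 5: cost 7, shelf space 20, value 64
- item 4+item 5: cost 10, shelf space 16, value 61
- item 3: cost 3, shelf space 11, value 46
Best: 89 util.

89 util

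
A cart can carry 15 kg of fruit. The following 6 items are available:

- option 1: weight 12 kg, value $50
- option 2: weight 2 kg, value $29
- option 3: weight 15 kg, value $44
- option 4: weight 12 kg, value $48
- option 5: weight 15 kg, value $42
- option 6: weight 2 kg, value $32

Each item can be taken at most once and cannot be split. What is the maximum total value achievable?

$82

Check high-value combinations within 15 kg:
- option 1+option 6: weight 12+2=14, value 50+32=82
- option 4+option 6: weight 12+2=14, value 48+32=80
- option 1+option 2: weight 12+2=14, value 50+29=79
- option 2+option 4: weight 2+12=14, value 29+48=77
Best: $82.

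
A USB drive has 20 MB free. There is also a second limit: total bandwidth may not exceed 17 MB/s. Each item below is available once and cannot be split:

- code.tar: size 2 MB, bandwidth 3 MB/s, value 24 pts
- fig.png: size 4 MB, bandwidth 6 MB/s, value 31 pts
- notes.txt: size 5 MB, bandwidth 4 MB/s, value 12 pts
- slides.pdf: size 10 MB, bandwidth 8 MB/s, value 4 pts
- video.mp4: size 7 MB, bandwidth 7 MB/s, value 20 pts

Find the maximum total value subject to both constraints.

Feasible sets respecting both limits:
- code.tar+fig.png+video.mp4: size 13, bandwidth 16, value 75
- code.tar+fig.png+notes.txt: size 11, bandwidth 13, value 67
- fig.png+notes.txt+video.mp4: size 16, bandwidth 17, value 63
Best: 75 pts.

75 pts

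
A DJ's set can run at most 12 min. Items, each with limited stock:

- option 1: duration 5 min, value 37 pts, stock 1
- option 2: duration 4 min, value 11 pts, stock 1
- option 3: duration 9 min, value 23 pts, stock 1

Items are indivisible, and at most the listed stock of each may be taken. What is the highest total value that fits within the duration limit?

48 pts

Best selections within duration 12 and stock limits:
- 1×option 1 + 1×option 2: duration 9, value 48
- 1×option 1: duration 5, value 37
- 1×option 3: duration 9, value 23
Best: 48 pts.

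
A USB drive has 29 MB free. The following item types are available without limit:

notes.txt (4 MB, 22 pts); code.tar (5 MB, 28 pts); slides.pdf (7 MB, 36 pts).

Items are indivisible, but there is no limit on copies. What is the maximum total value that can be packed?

162 pts

Best value-per-unit is code.tar at 28/5; filling with it alone gives 5×28 = 140.
Optimal mix: 1×notes.txt + 5×code.tar → size 29, value 162.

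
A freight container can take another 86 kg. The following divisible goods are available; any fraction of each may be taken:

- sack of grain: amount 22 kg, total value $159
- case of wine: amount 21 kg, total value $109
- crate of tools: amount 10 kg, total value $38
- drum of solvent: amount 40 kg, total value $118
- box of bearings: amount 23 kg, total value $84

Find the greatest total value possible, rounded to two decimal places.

Take in order of value per unit:
- sack of grain (159/22 per unit): all 22 → value 159, running total 159.00
- case of wine (109/21 per unit): all 21 → value 109, running total 268.00
- crate of tools (38/10 per unit): all 10 → value 38, running total 306.00
- box of bearings (84/23 per unit): all 23 → value 84, running total 390.00
- drum of solvent (118/40 per unit): 10 of 40 → value 10×118/40 = 29.5000, running total 419.50
Total 419.50.

419.50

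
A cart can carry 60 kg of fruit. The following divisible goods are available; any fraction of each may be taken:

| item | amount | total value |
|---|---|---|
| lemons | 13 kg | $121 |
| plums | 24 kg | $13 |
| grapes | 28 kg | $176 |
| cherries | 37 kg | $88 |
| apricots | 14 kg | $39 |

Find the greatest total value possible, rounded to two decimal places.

Take in order of value per unit:
- lemons (121/13 per unit): all 13 → value 121, running total 121.00
- grapes (176/28 per unit): all 28 → value 176, running total 297.00
- apricots (39/14 per unit): all 14 → value 39, running total 336.00
- cherries (88/37 per unit): 5 of 37 → value 5×88/37 = 11.8919, running total 347.89
Total 347.89.

347.89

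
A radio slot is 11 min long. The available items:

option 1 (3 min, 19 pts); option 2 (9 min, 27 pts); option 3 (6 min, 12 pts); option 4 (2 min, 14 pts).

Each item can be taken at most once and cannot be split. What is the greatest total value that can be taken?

45 pts

Check high-value combinations within 11 min:
- option 1+option 3+option 4: duration 3+6+2=11, value 19+12+14=45
- option 2+option 4: duration 9+2=11, value 27+14=41
- option 1+option 4: duration 3+2=5, value 19+14=33
- option 1+option 3: duration 3+6=9, value 19+12=31
Best: 45 pts.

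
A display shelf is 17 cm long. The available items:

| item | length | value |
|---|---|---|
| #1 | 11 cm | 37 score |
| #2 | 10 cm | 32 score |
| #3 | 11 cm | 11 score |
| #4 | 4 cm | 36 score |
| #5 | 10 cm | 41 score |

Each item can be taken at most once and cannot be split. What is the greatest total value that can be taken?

77 score

This is a 0/1 knapsack; check combinations near the capacity.
- #4+#5: length 4+10=14, value 36+41=77
- #1+#4: length 11+4=15, value 37+36=73
- #2+#4: length 10+4=14, value 32+36=68
- #3+#4: length 11+4=15, value 11+36=47
- #5: length 10, value 41
Best: 77 score.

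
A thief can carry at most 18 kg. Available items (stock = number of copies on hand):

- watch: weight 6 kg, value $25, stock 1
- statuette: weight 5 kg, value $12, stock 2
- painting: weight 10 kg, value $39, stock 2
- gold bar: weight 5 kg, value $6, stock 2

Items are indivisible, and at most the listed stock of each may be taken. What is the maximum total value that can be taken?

Top feasible selections:
- 1×watch + 1×painting: weight 16, value 64
- 1×statuette + 1×painting: weight 15, value 51
Best: $64.

$64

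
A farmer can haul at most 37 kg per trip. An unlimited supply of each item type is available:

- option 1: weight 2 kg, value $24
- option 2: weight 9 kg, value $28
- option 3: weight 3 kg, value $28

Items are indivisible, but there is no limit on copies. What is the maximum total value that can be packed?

Best value-per-unit is option 1 at 24/2; filling with it alone gives 18×24 = 432.
Optimal mix: 17×option 1 + 1×option 3 → weight 37, value 436.

$436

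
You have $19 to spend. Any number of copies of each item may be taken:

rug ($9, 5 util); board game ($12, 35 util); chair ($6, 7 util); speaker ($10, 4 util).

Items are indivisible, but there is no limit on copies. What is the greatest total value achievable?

Best value-per-unit is board game at 35/12; filling with it alone gives 1×35 = 35.
Optimal mix: 1×board game + 1×chair → cost 18, value 42.

42 util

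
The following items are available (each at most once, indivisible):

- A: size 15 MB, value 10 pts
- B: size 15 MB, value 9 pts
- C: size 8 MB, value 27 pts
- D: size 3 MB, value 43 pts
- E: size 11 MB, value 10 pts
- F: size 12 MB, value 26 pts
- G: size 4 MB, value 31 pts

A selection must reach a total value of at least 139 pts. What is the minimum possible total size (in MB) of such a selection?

53

Subsets with value ≥ 139, sorted by total size:
- A+C+D+E+F+G: size 53, value 147
- B+C+D+E+F+G: size 53, value 146
- A+B+C+D+F+G: size 57, value 146
Minimum size: 53 MB.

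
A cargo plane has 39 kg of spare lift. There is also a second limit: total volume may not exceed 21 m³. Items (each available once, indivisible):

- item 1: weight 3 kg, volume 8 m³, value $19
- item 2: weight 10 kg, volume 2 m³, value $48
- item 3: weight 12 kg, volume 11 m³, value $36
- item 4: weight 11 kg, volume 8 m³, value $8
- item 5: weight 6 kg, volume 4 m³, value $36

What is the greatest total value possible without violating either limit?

$120

Feasible sets respecting both limits:
- item 2+item 3+item 5: weight 28, volume 17, value 120
- item 1+item 2+item 3: weight 25, volume 21, value 103
- item 1+item 2+item 5: weight 19, volume 14, value 103
- item 2+item 3+item 4: weight 33, volume 21, value 92
Best: $120.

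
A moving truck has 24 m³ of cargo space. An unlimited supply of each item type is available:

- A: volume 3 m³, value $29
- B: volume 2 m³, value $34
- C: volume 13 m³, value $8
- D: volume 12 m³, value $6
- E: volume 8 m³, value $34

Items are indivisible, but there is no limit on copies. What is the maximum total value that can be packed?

$408

Best value-per-unit is B at 34/2, and filling with it alone uses volume 12×2=24. No mix of the others beats 12×34 = 408.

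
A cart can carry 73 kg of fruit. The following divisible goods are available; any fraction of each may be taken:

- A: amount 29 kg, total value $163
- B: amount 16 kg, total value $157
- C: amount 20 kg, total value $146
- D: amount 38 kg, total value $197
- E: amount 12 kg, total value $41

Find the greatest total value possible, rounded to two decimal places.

Take in order of value per unit:
- B (157/16 per unit): all 16 → value 157, running total 157.00
- C (146/20 per unit): all 20 → value 146, running total 303.00
- A (163/29 per unit): all 29 → value 163, running total 466.00
- D (197/38 per unit): 8 of 38 → value 8×197/38 = 41.4737, running total 507.47
Total 507.47.

507.47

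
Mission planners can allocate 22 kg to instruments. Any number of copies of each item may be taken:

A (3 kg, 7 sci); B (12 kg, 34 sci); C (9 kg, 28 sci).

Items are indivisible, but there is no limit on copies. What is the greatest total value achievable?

63 sci

Best value-per-unit is C at 28/9; filling with it alone gives 2×28 = 56.
Optimal mix: 1×A + 2×C → mass 21, value 63.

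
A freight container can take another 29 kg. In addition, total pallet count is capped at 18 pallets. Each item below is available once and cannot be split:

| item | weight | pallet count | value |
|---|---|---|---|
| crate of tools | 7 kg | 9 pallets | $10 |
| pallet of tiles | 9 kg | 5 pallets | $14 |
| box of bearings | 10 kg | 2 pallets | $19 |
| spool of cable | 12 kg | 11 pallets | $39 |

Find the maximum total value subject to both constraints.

Feasible sets respecting both limits:
- box of bearings+spool of cable: weight 22, pallet count 13, value 58
- pallet of tiles+spool of cable: weight 21, pallet count 16, value 53
- crate of tools+pallet of tiles+box of bearings: weight 26, pallet count 16, value 43
Best: $58.

$58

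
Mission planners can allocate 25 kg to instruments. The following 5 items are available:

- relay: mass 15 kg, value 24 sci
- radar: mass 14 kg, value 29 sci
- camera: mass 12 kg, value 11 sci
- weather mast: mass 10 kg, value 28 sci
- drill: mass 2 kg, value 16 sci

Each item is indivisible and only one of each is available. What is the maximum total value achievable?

Check high-value combinations within 25 kg:
- radar+weather mast: mass 14+10=24, value 29+28=57
- camera+weather mast+drill: mass 12+10+2=24, value 11+28+16=55
- relay+weather mast: mass 15+10=25, value 24+28=52
Best: 57 sci.

57 sci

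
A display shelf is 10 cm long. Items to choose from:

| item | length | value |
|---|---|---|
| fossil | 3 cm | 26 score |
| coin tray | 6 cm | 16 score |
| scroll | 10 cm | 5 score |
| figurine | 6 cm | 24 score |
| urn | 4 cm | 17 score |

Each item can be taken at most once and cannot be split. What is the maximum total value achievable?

50 score

Check high-value combinations within 10 cm:
- fossil+figurine: length 3+6=9, value 26+24=50
- fossil+urn: length 3+4=7, value 26+17=43
- fossil+coin tray: length 3+6=9, value 26+16=42
- figurine+urn: length 6+4=10, value 24+17=41
Best: 50 score.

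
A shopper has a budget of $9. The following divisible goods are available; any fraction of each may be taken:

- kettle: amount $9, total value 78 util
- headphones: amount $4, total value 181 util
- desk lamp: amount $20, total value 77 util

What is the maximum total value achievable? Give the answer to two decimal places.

224.33

Take in order of value per unit:
- headphones (181/4 per unit): all 4 → value 181, running total 181.00
- kettle (78/9 per unit): 5 of 9 → value 5×78/9 = 43.3333, running total 224.33
Total 224.33.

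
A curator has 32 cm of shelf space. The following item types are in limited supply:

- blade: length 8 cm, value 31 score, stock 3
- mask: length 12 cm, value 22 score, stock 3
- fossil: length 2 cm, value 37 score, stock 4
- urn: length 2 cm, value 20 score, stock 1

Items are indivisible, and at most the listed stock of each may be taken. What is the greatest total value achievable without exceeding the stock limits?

Top feasible selections:
- 3×blade + 4×fossil: length 32, value 241
- 2×blade + 4×fossil + 1×urn: length 26, value 230
Best: 241 score.

241 score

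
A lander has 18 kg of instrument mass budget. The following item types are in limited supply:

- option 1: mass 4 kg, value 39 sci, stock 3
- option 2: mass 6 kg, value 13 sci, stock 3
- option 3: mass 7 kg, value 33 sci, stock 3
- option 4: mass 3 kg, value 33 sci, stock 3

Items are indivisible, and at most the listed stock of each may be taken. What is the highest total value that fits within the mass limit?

183 sci

Top feasible selections:
- 3×option 1 + 2×option 4: mass 18, value 183
- 2×option 1 + 3×option 4: mass 17, value 177
- 3×option 1 + 1×option 4: mass 15, value 150
Best: 183 sci.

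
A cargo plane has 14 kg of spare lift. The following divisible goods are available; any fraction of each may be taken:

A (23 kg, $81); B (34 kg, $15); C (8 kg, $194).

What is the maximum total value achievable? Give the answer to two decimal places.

215.13

Take in order of value per unit:
- C (194/8 per unit): all 8 → value 194, running total 194.00
- A (81/23 per unit): 6 of 23 → value 6×81/23 = 21.1304, running total 215.13
Total 215.13.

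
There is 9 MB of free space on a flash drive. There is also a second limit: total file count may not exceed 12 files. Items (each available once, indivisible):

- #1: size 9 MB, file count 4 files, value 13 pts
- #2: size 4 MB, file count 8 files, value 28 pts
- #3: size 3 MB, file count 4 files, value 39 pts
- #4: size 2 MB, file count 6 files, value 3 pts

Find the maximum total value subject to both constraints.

67 pts

Feasible sets respecting both limits:
- #2+#3: size 7, file count 12, value 67
- #3+#4: size 5, file count 10, value 42
- #3: size 3, file count 4, value 39
Best: 67 pts.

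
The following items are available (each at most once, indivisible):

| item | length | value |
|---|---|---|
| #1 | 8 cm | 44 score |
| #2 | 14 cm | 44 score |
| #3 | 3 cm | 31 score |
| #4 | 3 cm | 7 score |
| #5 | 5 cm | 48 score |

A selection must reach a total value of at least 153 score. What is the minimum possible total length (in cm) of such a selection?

Subsets with value ≥ 153, sorted by total length:
- #1+#2+#3+#5: length 30, value 167
- #1+#2+#3+#4+#5: length 33, value 174
Minimum length: 30 cm.

30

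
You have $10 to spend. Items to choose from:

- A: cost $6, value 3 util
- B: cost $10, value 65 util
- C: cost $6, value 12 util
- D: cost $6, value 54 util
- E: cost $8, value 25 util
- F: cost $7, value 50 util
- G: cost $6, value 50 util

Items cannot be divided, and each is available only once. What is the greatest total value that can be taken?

Check high-value combinations within $10:
- B: cost 10, value 65
- D: cost 6, value 54
- G: cost 6, value 50
Best: 65 util.

65 util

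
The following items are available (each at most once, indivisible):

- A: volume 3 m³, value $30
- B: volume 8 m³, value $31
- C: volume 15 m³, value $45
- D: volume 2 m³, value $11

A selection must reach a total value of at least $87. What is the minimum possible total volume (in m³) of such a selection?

25

Subsets with value ≥ 87, sorted by total volume:
- B+C+D: volume 25, value 87
- A+B+C: volume 26, value 106
- A+B+C+D: volume 28, value 117
Minimum volume: 25 m³.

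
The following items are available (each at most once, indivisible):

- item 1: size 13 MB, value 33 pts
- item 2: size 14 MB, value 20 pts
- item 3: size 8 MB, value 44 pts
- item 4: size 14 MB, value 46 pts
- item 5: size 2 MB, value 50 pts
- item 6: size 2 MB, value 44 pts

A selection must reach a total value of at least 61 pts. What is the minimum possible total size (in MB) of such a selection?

4

Subsets with value ≥ 61, sorted by total size:
- item 5+item 6: size 4, value 94
- item 3+item 5: size 10, value 94
- item 3+item 6: size 10, value 88
- item 3+item 5+item 6: size 12, value 138
Minimum size: 4 MB.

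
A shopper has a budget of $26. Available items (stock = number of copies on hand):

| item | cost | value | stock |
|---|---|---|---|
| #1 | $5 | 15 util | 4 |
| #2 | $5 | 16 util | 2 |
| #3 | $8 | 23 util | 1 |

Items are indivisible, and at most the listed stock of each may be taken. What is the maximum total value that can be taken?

Top feasible selections:
- 3×#1 + 2×#2: cost 25, value 77
- 4×#1 + 1×#2: cost 25, value 76
- 1×#1 + 2×#2 + 1×#3: cost 23, value 70
- 2×#1 + 1×#2 + 1×#3: cost 23, value 69
Best: 77 util.

77 util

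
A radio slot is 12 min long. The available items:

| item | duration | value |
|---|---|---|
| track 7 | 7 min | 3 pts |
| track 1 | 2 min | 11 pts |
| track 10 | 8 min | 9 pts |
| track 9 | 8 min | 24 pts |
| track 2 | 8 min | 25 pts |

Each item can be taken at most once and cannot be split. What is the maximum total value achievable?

Check high-value combinations within 12 min:
- track 1+track 2: duration 2+8=10, value 11+25=36
- track 1+track 9: duration 2+8=10, value 11+24=35
- track 2: duration 8, value 25
Best: 36 pts.

36 pts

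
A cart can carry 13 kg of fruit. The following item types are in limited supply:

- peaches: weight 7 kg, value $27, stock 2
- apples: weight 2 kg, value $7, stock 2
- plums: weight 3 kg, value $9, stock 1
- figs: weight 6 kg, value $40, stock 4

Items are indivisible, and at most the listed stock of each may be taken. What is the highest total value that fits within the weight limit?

Best selections within weight 13 and stock limits:
- 2×figs: weight 12, value 80
- 1×peaches + 1×figs: weight 13, value 67
Best: $80.

$80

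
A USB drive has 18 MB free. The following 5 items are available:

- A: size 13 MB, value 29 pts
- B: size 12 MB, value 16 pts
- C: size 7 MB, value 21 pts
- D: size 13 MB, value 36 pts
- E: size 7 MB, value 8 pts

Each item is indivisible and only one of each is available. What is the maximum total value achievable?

Check high-value combinations within 18 MB:
- D: size 13, value 36
- A: size 13, value 29
- C+E: size 7+7=14, value 21+8=29
Best: 36 pts.

36 pts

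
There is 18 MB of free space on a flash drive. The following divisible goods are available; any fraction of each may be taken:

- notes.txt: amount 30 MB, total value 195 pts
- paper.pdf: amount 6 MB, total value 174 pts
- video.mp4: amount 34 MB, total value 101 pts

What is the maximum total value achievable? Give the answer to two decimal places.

Take in order of value per unit:
- paper.pdf (174/6 per unit): all 6 → value 174, running total 174.00
- notes.txt (195/30 per unit): 12 of 30 → value 12×195/30 = 78.0000, running total 252.00
Total 252.00.

252.00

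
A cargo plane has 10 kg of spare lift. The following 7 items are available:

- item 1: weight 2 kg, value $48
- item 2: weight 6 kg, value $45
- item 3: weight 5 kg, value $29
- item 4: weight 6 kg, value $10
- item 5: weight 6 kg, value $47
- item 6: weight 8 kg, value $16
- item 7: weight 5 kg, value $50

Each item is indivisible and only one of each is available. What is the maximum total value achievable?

Check high-value combinations within 10 kg:
- item 1+item 7: weight 2+5=7, value 48+50=98
- item 1+item 5: weight 2+6=8, value 48+47=95
- item 1+item 2: weight 2+6=8, value 48+45=93
- item 3+item 7: weight 5+5=10, value 29+50=79
- item 1+item 3: weight 2+5=7, value 48+29=77
Best: $98.

$98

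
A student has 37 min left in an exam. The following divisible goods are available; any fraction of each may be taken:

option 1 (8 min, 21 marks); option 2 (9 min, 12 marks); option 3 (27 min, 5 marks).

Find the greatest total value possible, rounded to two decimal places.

36.70

Take in order of value per unit:
- option 1 (21/8 per unit): all 8 → value 21, running total 21.00
- option 2 (12/9 per unit): all 9 → value 12, running total 33.00
- option 3 (5/27 per unit): 20 of 27 → value 20×5/27 = 3.7037, running total 36.70
Total 36.70.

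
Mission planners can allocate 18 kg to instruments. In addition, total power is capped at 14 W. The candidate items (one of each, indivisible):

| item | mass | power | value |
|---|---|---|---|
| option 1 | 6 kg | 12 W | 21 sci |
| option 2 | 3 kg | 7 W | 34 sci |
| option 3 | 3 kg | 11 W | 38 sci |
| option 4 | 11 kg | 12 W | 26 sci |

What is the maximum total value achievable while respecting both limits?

Feasible sets respecting both limits:
- option 3: mass 3, power 11, value 38
- option 2: mass 3, power 7, value 34
- option 4: mass 11, power 12, value 26
Best: 38 sci.

38 sci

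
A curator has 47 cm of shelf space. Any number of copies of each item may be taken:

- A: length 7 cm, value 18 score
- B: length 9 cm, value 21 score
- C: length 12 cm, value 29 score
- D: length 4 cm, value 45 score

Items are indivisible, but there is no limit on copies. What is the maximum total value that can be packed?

Best value-per-unit is D at 45/4, and filling with it alone uses length 11×4=44. No mix of the others beats 11×45 = 495.

495 score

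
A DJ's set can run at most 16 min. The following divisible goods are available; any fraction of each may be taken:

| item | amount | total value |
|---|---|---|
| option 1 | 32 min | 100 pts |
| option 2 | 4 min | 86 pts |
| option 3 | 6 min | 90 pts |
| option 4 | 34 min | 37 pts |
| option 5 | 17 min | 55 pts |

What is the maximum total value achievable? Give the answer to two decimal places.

Take in order of value per unit:
- option 2 (86/4 per unit): all 4 → value 86, running total 86.00
- option 3 (90/6 per unit): all 6 → value 90, running total 176.00
- option 5 (55/17 per unit): 6 of 17 → value 6×55/17 = 19.4118, running total 195.41
Total 195.41.

195.41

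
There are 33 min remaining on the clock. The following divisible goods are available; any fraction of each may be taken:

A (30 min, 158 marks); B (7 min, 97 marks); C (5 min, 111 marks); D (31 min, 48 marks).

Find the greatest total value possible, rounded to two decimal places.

Take in order of value per unit:
- C (111/5 per unit): all 5 → value 111, running total 111.00
- B (97/7 per unit): all 7 → value 97, running total 208.00
- A (158/30 per unit): 21 of 30 → value 21×158/30 = 110.6000, running total 318.60
Total 318.60.

318.60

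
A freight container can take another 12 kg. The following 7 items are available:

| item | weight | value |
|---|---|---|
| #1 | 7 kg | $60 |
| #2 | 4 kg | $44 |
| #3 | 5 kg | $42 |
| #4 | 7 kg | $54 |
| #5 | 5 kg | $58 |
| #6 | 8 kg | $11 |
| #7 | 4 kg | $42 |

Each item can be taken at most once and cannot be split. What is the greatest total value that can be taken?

$118

This is a 0/1 knapsack; check combinations near the capacity.
- #1+#5: weight 7+5=12, value 60+58=118
- #4+#5: weight 7+5=12, value 54+58=112
- #1+#2: weight 7+4=11, value 60+44=104
- #2+#5: weight 4+5=9, value 44+58=102
Best: $118.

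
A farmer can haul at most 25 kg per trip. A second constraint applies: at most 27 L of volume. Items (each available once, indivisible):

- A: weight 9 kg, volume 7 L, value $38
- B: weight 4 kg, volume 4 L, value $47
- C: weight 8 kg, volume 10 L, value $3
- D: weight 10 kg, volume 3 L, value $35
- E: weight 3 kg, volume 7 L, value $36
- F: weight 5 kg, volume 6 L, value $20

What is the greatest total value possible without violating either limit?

Feasible sets respecting both limits:
- A+B+E+F: weight 21, volume 24, value 141
- B+D+E+F: weight 22, volume 20, value 138
- A+B+E: weight 16, volume 18, value 121
Best: $141.

$141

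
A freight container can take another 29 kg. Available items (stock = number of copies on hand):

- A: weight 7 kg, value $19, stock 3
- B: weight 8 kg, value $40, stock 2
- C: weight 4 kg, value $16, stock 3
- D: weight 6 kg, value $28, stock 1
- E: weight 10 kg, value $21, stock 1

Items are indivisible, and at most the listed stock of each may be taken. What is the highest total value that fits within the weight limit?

Best selections within weight 29 and stock limits:
- 2×B + 3×C: weight 28, value 128
- 1×A + 2×B + 1×D: weight 29, value 127
- 2×B + 1×C + 1×D: weight 26, value 124
Best: $128.

$128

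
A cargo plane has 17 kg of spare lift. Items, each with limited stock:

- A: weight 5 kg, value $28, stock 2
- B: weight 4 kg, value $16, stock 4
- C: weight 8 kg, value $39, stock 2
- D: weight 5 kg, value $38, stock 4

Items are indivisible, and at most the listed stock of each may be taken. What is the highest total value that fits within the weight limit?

Best selections within weight 17 and stock limits:
- 3×D: weight 15, value 114
- 1×A + 2×D: weight 15, value 104
- 2×A + 1×D: weight 15, value 94
- 1×B + 1×C + 1×D: weight 17, value 93
Best: $114.

$114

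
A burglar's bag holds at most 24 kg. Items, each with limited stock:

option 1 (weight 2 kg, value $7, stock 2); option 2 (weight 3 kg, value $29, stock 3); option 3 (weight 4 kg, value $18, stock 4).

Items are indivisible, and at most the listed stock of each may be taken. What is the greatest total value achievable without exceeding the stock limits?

Best selections within weight 24 and stock limits:
- 1×option 1 + 3×option 2 + 3×option 3: weight 23, value 148
- 3×option 2 + 3×option 3: weight 21, value 141
- 2×option 1 + 3×option 2 + 2×option 3: weight 21, value 137
Best: $148.

$148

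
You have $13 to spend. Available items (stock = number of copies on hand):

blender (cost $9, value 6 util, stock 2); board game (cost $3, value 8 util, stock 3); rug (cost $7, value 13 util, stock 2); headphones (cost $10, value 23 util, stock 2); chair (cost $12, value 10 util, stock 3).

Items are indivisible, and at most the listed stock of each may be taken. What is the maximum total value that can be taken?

31 util

Top feasible selections:
- 1×board game + 1×headphones: cost 13, value 31
- 2×board game + 1×rug: cost 13, value 29
- 3×board game: cost 9, value 24
- 1×headphones: cost 10, value 23
Best: 31 util.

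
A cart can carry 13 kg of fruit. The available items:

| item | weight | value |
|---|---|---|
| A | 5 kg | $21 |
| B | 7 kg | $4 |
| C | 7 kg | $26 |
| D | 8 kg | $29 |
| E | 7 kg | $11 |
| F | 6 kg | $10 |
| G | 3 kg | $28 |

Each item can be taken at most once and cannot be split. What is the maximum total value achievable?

$57

Check high-value combinations within 13 kg:
- D+G: weight 8+3=11, value 29+28=57
- C+G: weight 7+3=10, value 26+28=54
- A+D: weight 5+8=13, value 21+29=50
- A+G: weight 5+3=8, value 21+28=49
Best: $57.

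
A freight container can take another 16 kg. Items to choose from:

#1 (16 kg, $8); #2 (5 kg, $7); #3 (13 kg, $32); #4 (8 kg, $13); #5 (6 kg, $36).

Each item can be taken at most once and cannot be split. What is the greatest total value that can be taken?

$49

Check high-value combinations within 16 kg:
- #4+#5: weight 8+6=14, value 13+36=49
- #2+#5: weight 5+6=11, value 7+36=43
- #5: weight 6, value 36
- #3: weight 13, value 32
Best: $49.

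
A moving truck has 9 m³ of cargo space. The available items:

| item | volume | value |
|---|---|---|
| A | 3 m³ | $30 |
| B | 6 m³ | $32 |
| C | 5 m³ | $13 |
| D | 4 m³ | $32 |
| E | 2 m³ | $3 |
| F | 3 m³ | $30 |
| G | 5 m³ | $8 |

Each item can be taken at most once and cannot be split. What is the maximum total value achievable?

This is a 0/1 knapsack; check combinations near the capacity.
- A+D+E: volume 3+4+2=9, value 30+32+3=65
- D+E+F: volume 4+2+3=9, value 32+3+30=65
- A+E+F: volume 3+2+3=8, value 30+3+30=63
- A+D: volume 3+4=7, value 30+32=62
- D+F: volume 4+3=7, value 32+30=62
Best: $65.

$65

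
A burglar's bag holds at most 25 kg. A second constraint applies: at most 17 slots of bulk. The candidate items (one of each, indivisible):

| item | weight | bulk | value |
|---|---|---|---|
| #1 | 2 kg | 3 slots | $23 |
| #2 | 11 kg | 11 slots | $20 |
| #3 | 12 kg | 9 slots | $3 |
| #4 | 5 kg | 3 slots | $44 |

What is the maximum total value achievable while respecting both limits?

Feasible sets respecting both limits:
- #1+#2+#4: weight 18, bulk 17, value 87
- #1+#3+#4: weight 19, bulk 15, value 70
- #1+#4: weight 7, bulk 6, value 67
- #2+#4: weight 16, bulk 14, value 64
Best: $87.

$87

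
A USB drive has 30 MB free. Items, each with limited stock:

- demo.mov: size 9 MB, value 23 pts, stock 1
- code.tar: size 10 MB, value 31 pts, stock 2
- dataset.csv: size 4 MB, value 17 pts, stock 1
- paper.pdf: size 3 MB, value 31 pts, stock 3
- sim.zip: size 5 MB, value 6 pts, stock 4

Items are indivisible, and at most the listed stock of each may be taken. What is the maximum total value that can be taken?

155 pts

Top feasible selections:
- 2×code.tar + 3×paper.pdf: size 29, value 155
- 1×code.tar + 1×dataset.csv + 3×paper.pdf + 1×sim.zip: size 28, value 147
- 1×demo.mov + 1×code.tar + 3×paper.pdf: size 28, value 147
- 1×code.tar + 1×dataset.csv + 3×paper.pdf: size 23, value 141
Best: 155 pts.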